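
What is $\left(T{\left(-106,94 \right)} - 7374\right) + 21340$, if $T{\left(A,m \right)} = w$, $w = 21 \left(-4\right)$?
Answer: $13882$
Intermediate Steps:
$w = -84$
$T{\left(A,m \right)} = -84$
$\left(T{\left(-106,94 \right)} - 7374\right) + 21340 = \left(-84 - 7374\right) + 21340 = -7458 + 21340 = 13882$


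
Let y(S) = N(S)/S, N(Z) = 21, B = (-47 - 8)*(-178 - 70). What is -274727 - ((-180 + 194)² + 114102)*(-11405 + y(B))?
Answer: 8888463627531/6820 ≈ 1.3033e+9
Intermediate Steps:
B = 13640 (B = -55*(-248) = 13640)
y(S) = 21/S
-274727 - ((-180 + 194)² + 114102)*(-11405 + y(B)) = -274727 - ((-180 + 194)² + 114102)*(-11405 + 21/13640) = -274727 - (14² + 114102)*(-11405 + 21*(1/13640)) = -274727 - (196 + 114102)*(-11405 + 21/13640) = -274727 - 114298*(-155564179)/13640 = -274727 - 1*(-8890337265671/6820) = -274727 + 8890337265671/6820 = 8888463627531/6820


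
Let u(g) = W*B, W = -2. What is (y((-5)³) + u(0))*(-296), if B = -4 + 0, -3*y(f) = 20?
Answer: -1184/3 ≈ -394.67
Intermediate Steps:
y(f) = -20/3 (y(f) = -⅓*20 = -20/3)
B = -4
u(g) = 8 (u(g) = -2*(-4) = 8)
(y((-5)³) + u(0))*(-296) = (-20/3 + 8)*(-296) = (4/3)*(-296) = -1184/3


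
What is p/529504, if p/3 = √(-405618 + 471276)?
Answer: 3*√65658/529504 ≈ 0.0014518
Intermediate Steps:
p = 3*√65658 (p = 3*√(-405618 + 471276) = 3*√65658 ≈ 768.71)
p/529504 = (3*√65658)/529504 = (3*√65658)*(1/529504) = 3*√65658/529504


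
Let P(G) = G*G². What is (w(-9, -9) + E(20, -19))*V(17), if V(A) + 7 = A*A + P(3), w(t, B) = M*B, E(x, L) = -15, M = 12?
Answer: -38007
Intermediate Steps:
P(G) = G³
w(t, B) = 12*B
V(A) = 20 + A² (V(A) = -7 + (A*A + 3³) = -7 + (A² + 27) = -7 + (27 + A²) = 20 + A²)
(w(-9, -9) + E(20, -19))*V(17) = (12*(-9) - 15)*(20 + 17²) = (-108 - 15)*(20 + 289) = -123*309 = -38007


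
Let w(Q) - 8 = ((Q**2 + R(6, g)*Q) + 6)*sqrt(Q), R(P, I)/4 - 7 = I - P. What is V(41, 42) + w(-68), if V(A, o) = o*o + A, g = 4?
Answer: 1813 + 6540*I*sqrt(17) ≈ 1813.0 + 26965.0*I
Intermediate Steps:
R(P, I) = 28 - 4*P + 4*I (R(P, I) = 28 + 4*(I - P) = 28 + (-4*P + 4*I) = 28 - 4*P + 4*I)
w(Q) = 8 + sqrt(Q)*(6 + Q**2 + 20*Q) (w(Q) = 8 + ((Q**2 + (28 - 4*6 + 4*4)*Q) + 6)*sqrt(Q) = 8 + ((Q**2 + (28 - 24 + 16)*Q) + 6)*sqrt(Q) = 8 + ((Q**2 + 20*Q) + 6)*sqrt(Q) = 8 + (6 + Q**2 + 20*Q)*sqrt(Q) = 8 + sqrt(Q)*(6 + Q**2 + 20*Q))
V(A, o) = A + o**2 (V(A, o) = o**2 + A = A + o**2)
V(41, 42) + w(-68) = (41 + 42**2) + (8 + (-68)**(5/2) + 6*sqrt(-68) + 20*(-68)**(3/2)) = (41 + 1764) + (8 + 9248*I*sqrt(17) + 6*(2*I*sqrt(17)) + 20*(-136*I*sqrt(17))) = 1805 + (8 + 9248*I*sqrt(17) + 12*I*sqrt(17) - 2720*I*sqrt(17)) = 1805 + (8 + 6540*I*sqrt(17)) = 1813 + 6540*I*sqrt(17)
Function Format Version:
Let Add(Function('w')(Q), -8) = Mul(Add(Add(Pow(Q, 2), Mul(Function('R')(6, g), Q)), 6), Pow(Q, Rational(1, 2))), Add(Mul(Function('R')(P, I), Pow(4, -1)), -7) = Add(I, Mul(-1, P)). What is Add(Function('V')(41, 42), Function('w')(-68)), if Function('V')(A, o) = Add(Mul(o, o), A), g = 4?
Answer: Add(1813, Mul(6540, I, Pow(17, Rational(1, 2)))) ≈ Add(1813.0, Mul(26965., I))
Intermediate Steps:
Function('R')(P, I) = Add(28, Mul(-4, P), Mul(4, I)) (Function('R')(P, I) = Add(28, Mul(4, Add(I, Mul(-1, P)))) = Add(28, Add(Mul(-4, P), Mul(4, I))) = Add(28, Mul(-4, P), Mul(4, I)))
Function('w')(Q) = Add(8, Mul(Pow(Q, Rational(1, 2)), Add(6, Pow(Q, 2), Mul(20, Q)))) (Function('w')(Q) = Add(8, Mul(Add(Add(Pow(Q, 2), Mul(Add(28, Mul(-4, 6), Mul(4, 4)), Q)), 6), Pow(Q, Rational(1, 2)))) = Add(8, Mul(Add(Add(Pow(Q, 2), Mul(Add(28, -24, 16), Q)), 6), Pow(Q, Rational(1, 2)))) = Add(8, Mul(Add(Add(Pow(Q, 2), Mul(20, Q)), 6), Pow(Q, Rational(1, 2)))) = Add(8, Mul(Add(6, Pow(Q, 2), Mul(20, Q)), Pow(Q, Rational(1, 2)))) = Add(8, Mul(Pow(Q, Rational(1, 2)), Add(6, Pow(Q, 2), Mul(20, Q)))))
Function('V')(A, o) = Add(A, Pow(o, 2)) (Function('V')(A, o) = Add(Pow(o, 2), A) = Add(A, Pow(o, 2)))
Add(Function('V')(41, 42), Function('w')(-68)) = Add(Add(41, Pow(42, 2)), Add(8, Pow(-68, Rational(5, 2)), Mul(6, Pow(-68, Rational(1, 2))), Mul(20, Pow(-68, Rational(3, 2))))) = Add(Add(41, 1764), Add(8, Mul(9248, I, Pow(17, Rational(1, 2))), Mul(6, Mul(2, I, Pow(17, Rational(1, 2)))), Mul(20, Mul(-136, I, Pow(17, Rational(1, 2)))))) = Add(1805, Add(8, Mul(9248, I, Pow(17, Rational(1, 2))), Mul(12, I, Pow(17, Rational(1, 2))), Mul(-2720, I, Pow(17, Rational(1, 2))))) = Add(1805, Add(8, Mul(6540, I, Pow(17, Rational(1, 2))))) = Add(1813, Mul(6540, I, Pow(17, Rational(1, 2))))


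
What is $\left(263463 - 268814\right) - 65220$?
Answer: $-70571$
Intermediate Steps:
$\left(263463 - 268814\right) - 65220 = -5351 - 65220 = -70571$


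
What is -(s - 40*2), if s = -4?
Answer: 84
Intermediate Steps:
-(s - 40*2) = -(-4 - 40*2) = -(-4 - 80) = -1*(-84) = 84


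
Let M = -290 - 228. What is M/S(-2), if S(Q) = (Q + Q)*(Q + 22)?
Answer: 259/40 ≈ 6.4750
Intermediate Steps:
S(Q) = 2*Q*(22 + Q) (S(Q) = (2*Q)*(22 + Q) = 2*Q*(22 + Q))
M = -518
M/S(-2) = -518*(-1/(4*(22 - 2))) = -518/(2*(-2)*20) = -518/(-80) = -518*(-1/80) = 259/40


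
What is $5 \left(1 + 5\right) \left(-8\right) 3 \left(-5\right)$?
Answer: $3600$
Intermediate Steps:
$5 \left(1 + 5\right) \left(-8\right) 3 \left(-5\right) = 5 \cdot 6 \left(-8\right) \left(-15\right) = 30 \left(-8\right) \left(-15\right) = \left(-240\right) \left(-15\right) = 3600$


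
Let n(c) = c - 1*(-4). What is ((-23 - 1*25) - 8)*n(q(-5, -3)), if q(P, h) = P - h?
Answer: -112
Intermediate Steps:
n(c) = 4 + c (n(c) = c + 4 = 4 + c)
((-23 - 1*25) - 8)*n(q(-5, -3)) = ((-23 - 1*25) - 8)*(4 + (-5 - 1*(-3))) = ((-23 - 25) - 8)*(4 + (-5 + 3)) = (-48 - 8)*(4 - 2) = -56*2 = -112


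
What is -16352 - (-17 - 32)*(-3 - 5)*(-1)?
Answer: -15960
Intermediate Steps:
-16352 - (-17 - 32)*(-3 - 5)*(-1) = -16352 - (-49)*(-8*(-1)) = -16352 - (-49)*8 = -16352 - 1*(-392) = -16352 + 392 = -15960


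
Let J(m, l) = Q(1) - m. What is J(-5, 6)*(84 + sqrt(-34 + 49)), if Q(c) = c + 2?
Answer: 672 + 8*sqrt(15) ≈ 702.98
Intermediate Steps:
Q(c) = 2 + c
J(m, l) = 3 - m (J(m, l) = (2 + 1) - m = 3 - m)
J(-5, 6)*(84 + sqrt(-34 + 49)) = (3 - 1*(-5))*(84 + sqrt(-34 + 49)) = (3 + 5)*(84 + sqrt(15)) = 8*(84 + sqrt(15)) = 672 + 8*sqrt(15)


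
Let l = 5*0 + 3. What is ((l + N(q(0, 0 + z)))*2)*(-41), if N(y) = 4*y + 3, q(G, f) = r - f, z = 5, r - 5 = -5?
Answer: 1148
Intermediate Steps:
r = 0 (r = 5 - 5 = 0)
l = 3 (l = 0 + 3 = 3)
q(G, f) = -f (q(G, f) = 0 - f = -f)
N(y) = 3 + 4*y
((l + N(q(0, 0 + z)))*2)*(-41) = ((3 + (3 + 4*(-(0 + 5))))*2)*(-41) = ((3 + (3 + 4*(-1*5)))*2)*(-41) = ((3 + (3 + 4*(-5)))*2)*(-41) = ((3 + (3 - 20))*2)*(-41) = ((3 - 17)*2)*(-41) = -14*2*(-41) = -28*(-41) = 1148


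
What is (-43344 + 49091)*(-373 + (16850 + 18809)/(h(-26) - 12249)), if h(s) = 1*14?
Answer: -26432257558/12235 ≈ -2.1604e+6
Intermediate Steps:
h(s) = 14
(-43344 + 49091)*(-373 + (16850 + 18809)/(h(-26) - 12249)) = (-43344 + 49091)*(-373 + (16850 + 18809)/(14 - 12249)) = 5747*(-373 + 35659/(-12235)) = 5747*(-373 + 35659*(-1/12235)) = 5747*(-373 - 35659/12235) = 5747*(-4599314/12235) = -26432257558/12235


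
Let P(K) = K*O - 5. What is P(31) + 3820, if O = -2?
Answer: 3753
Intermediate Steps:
P(K) = -5 - 2*K (P(K) = K*(-2) - 5 = -2*K - 5 = -5 - 2*K)
P(31) + 3820 = (-5 - 2*31) + 3820 = (-5 - 62) + 3820 = -67 + 3820 = 3753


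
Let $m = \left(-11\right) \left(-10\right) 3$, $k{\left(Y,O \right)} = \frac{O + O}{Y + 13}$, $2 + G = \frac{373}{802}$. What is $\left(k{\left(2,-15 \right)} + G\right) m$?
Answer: $- \frac{467775}{401} \approx -1166.5$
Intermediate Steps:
$G = - \frac{1231}{802}$ ($G = -2 + \frac{373}{802} = - \frac{1231}{802} \approx -1.5349$)
$k{\left(Y,O \right)} = \frac{2 O}{13 + Y}$
$m = 330$ ($m = 110 \cdot 3 = 330$)
$\left(k{\left(2,-15 \right)} + G\right) m = \left(2 \left(-15\right) \frac{1}{13 + 2} - \frac{1231}{802}\right) 330 = \left(2 \left(-15\right) \frac{1}{15} - \frac{1231}{802}\right) 330 = \left(-2 - \frac{1231}{802}\right) 330 = \left(- \frac{2835}{802}\right) 330 = - \frac{467775}{401}$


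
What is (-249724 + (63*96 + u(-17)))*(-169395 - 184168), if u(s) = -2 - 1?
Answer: 86155878277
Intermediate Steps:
u(s) = -3
(-249724 + (63*96 + u(-17)))*(-169395 - 184168) = (-249724 + (63*96 - 3))*(-169395 - 184168) = (-249724 + (6048 - 3))*(-353563) = (-249724 + 6045)*(-353563) = -243679*(-353563) = 86155878277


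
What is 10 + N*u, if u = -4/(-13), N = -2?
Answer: 122/13 ≈ 9.3846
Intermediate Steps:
u = 4/13 (u = -4*(-1/13) = 4/13 ≈ 0.30769)
10 + N*u = 10 - 2*4/13 = 10 - 8/13 = 122/13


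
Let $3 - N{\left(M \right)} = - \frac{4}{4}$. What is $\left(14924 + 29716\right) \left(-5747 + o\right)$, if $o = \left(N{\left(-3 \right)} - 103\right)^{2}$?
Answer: $180970560$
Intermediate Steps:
$N{\left(M \right)} = 4$ ($N{\left(M \right)} = 3 - - \frac{4}{4} = 3 - \left(-4\right) \frac{1}{4} = 3 - -1 = 3 + 1 = 4$)
$o = 9801$ ($o = \left(4 - 103\right)^{2} = \left(-99\right)^{2} = 9801$)
$\left(14924 + 29716\right) \left(-5747 + o\right) = \left(14924 + 29716\right) \left(-5747 + 9801\right) = 44640 \cdot 4054 = 180970560$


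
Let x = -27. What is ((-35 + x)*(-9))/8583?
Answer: 186/2861 ≈ 0.065012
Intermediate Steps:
((-35 + x)*(-9))/8583 = ((-35 - 27)*(-9))/8583 = -62*(-9)*(1/8583) = 558*(1/8583) = 186/2861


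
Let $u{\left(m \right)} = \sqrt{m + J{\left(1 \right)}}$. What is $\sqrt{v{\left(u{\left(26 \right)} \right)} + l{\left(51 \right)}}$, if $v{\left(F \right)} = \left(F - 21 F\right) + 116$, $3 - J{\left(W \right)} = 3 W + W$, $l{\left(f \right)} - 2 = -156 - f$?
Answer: $3 i \sqrt{21} \approx 13.748 i$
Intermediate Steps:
$l{\left(f \right)} = -154 - f$ ($l{\left(f \right)} = 2 - \left(156 + f\right) = -154 - f$)
$J{\left(W \right)} = 3 - 4 W$ ($J{\left(W \right)} = 3 - \left(3 W + W\right) = 3 - 4 W$)
$u{\left(m \right)} = \sqrt{-1 + m}$ ($u{\left(m \right)} = \sqrt{m + \left(3 - 4\right)} = \sqrt{m - 1} = \sqrt{-1 + m}$)
$v{\left(F \right)} = 116 - 20 F$ ($v{\left(F \right)} = - 20 F + 116 = 116 - 20 F$)
$\sqrt{v{\left(u{\left(26 \right)} \right)} + l{\left(51 \right)}} = \sqrt{\left(116 - 20 \sqrt{-1 + 26}\right) - 205} = \sqrt{\left(116 - 20 \sqrt{25}\right) - 205} = \sqrt{\left(116 - 100\right) - 205} = \sqrt{16 - 205} = \sqrt{-189} = 3 i \sqrt{21}$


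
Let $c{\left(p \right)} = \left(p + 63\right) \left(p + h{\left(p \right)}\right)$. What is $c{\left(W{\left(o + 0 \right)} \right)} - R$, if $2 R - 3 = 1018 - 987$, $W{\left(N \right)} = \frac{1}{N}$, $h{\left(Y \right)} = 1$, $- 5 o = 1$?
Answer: $-249$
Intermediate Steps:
$o = - \frac{1}{5}$ ($o = \left(- \frac{1}{5}\right) 1 = - \frac{1}{5} \approx -0.2$)
$R = 17$ ($R = \frac{3}{2} + \frac{1018 - 987}{2} = \frac{3}{2} + \frac{1}{2} \cdot 31 = \frac{3}{2} + \frac{31}{2} = 17$)
$c{\left(p \right)} = \left(1 + p\right) \left(63 + p\right)$ ($c{\left(p \right)} = \left(p + 63\right) \left(p + 1\right) = \left(63 + p\right) \left(1 + p\right) = \left(1 + p\right) \left(63 + p\right)$)
$c{\left(W{\left(o + 0 \right)} \right)} - R = \left(63 + \left(\frac{1}{- \frac{1}{5} + 0}\right)^{2} + \frac{64}{- \frac{1}{5} + 0}\right) - 17 = \left(63 + \left(\frac{1}{- \frac{1}{5}}\right)^{2} + \frac{64}{- \frac{1}{5}}\right) - 17 = \left(63 + \left(-5\right)^{2} + 64 \left(-5\right)\right) - 17 = \left(63 + 25 - 320\right) - 17 = -232 - 17 = -249$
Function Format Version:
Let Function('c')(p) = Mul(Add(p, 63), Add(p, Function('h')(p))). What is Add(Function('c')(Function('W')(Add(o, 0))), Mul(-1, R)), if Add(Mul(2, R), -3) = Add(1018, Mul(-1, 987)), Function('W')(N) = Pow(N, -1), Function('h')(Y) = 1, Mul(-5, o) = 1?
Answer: -249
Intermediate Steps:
o = Rational(-1, 5) (o = Mul(Rational(-1, 5), 1) = Rational(-1, 5) ≈ -0.20000)
R = 17 (R = Add(Rational(3, 2), Mul(Rational(1, 2), Add(1018, Mul(-1, 987)))) = Add(Rational(3, 2), Mul(Rational(1, 2), Add(1018, -987))) = Add(Rational(3, 2), Mul(Rational(1, 2), 31)) = Add(Rational(3, 2), Rational(31, 2)) = 17)
Function('c')(p) = Mul(Add(1, p), Add(63, p)) (Function('c')(p) = Mul(Add(p, 63), Add(p, 1)) = Mul(Add(63, p), Add(1, p)) = Mul(Add(1, p), Add(63, p)))
Add(Function('c')(Function('W')(Add(o, 0))), Mul(-1, R)) = Add(Add(63, Pow(Pow(Add(Rational(-1, 5), 0), -1), 2), Mul(64, Pow(Add(Rational(-1, 5), 0), -1))), Mul(-1, 17)) = Add(Add(63, Pow(Pow(Rational(-1, 5), -1), 2), Mul(64, Pow(Rational(-1, 5), -1))), -17) = Add(Add(63, Pow(-5, 2), Mul(64, -5)), -17) = Add(Add(63, 25, -320), -17) = Add(-232, -17) = -249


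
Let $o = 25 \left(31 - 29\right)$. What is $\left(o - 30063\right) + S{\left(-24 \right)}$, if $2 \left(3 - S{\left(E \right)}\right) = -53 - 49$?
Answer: $-29959$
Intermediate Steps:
$o = 50$ ($o = 25 \cdot 2 = 50$)
$S{\left(E \right)} = 54$ ($S{\left(E \right)} = 3 - \frac{-53 - 49}{2} = 3 - -51 = 3 + 51 = 54$)
$\left(o - 30063\right) + S{\left(-24 \right)} = \left(50 - 30063\right) + 54 = -30013 + 54 = -29959$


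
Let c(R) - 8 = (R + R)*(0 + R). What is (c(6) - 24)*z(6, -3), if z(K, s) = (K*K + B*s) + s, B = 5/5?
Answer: 1680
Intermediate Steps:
c(R) = 8 + 2*R² (c(R) = 8 + (R + R)*(0 + R) = 8 + (2*R)*R = 8 + 2*R²)
B = 1 (B = 5*(⅕) = 1)
z(K, s) = K² + 2*s (z(K, s) = (K*K + 1*s) + s = (K² + s) + s = (s + K²) + s = K² + 2*s)
(c(6) - 24)*z(6, -3) = ((8 + 2*6²) - 24)*(6² + 2*(-3)) = ((8 + 2*36) - 24)*(36 - 6) = ((8 + 72) - 24)*30 = (80 - 24)*30 = 56*30 = 1680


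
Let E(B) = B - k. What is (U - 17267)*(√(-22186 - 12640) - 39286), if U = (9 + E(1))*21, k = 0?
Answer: 670101302 - 17057*I*√34826 ≈ 6.701e+8 - 3.1831e+6*I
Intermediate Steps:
E(B) = B (E(B) = B - 1*0 = B + 0 = B)
U = 210 (U = (9 + 1)*21 = 10*21 = 210)
(U - 17267)*(√(-22186 - 12640) - 39286) = (210 - 17267)*(√(-22186 - 12640) - 39286) = -17057*(√(-34826) - 39286) = -17057*(I*√34826 - 39286) = -17057*(-39286 + I*√34826) = 670101302 - 17057*I*√34826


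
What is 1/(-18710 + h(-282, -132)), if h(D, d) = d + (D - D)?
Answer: -1/18842 ≈ -5.3073e-5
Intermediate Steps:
h(D, d) = d (h(D, d) = d + 0 = d)
1/(-18710 + h(-282, -132)) = 1/(-18710 - 132) = 1/(-18842) = -1/18842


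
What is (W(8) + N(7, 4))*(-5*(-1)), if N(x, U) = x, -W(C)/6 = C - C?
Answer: 35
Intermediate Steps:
W(C) = 0 (W(C) = -6*(C - C) = -6*0 = 0)
(W(8) + N(7, 4))*(-5*(-1)) = (0 + 7)*(-5*(-1)) = 7*5 = 35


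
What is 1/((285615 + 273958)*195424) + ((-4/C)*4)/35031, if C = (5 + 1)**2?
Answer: -437415660529/34477017859192608 ≈ -1.2687e-5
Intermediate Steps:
C = 36 (C = 6**2 = 36)
1/((285615 + 273958)*195424) + ((-4/C)*4)/35031 = 1/((285615 + 273958)*195424) + ((-4/36)*4)/35031 = (1/195424)/559573 + (((1/36)*(-4))*4)*(1/35031) = (1/559573)*(1/195424) - 1/9*4*(1/35031) = 1/109353993952 - 4/9*1/35031 = 1/109353993952 - 4/315279 = -437415660529/34477017859192608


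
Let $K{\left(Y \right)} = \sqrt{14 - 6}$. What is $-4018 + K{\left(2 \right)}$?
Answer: $-4018 + 2 \sqrt{2} \approx -4015.2$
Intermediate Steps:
$K{\left(Y \right)} = 2 \sqrt{2}$ ($K{\left(Y \right)} = \sqrt{8} = 2 \sqrt{2}$)
$-4018 + K{\left(2 \right)} = -4018 + 2 \sqrt{2}$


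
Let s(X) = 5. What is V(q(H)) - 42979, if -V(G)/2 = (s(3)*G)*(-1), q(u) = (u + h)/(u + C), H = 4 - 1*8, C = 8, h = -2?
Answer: -42994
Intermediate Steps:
H = -4 (H = 4 - 8 = -4)
q(u) = (-2 + u)/(8 + u) (q(u) = (u - 2)/(u + 8) = (-2 + u)/(8 + u))
V(G) = 10*G (V(G) = -2*5*G*(-1) = -(-10)*G = 10*G)
V(q(H)) - 42979 = 10*((-2 - 4)/(8 - 4)) - 42979 = 10*(-6/4) - 42979 = 10*((¼)*(-6)) - 42979 = 10*(-3/2) - 42979 = -15 - 42979 = -42994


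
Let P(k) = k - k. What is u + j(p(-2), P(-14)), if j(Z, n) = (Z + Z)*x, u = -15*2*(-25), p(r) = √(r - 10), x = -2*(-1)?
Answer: 750 + 8*I*√3 ≈ 750.0 + 13.856*I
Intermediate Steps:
P(k) = 0
x = 2
p(r) = √(-10 + r)
u = 750 (u = -30*(-25) = 750)
j(Z, n) = 4*Z (j(Z, n) = (Z + Z)*2 = (2*Z)*2 = 4*Z)
u + j(p(-2), P(-14)) = 750 + 4*√(-10 - 2) = 750 + 4*√(-12) = 750 + 4*(2*I*√3) = 750 + 8*I*√3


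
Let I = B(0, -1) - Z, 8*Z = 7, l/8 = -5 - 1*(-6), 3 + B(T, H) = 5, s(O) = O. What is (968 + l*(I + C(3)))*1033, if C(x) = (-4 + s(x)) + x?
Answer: 1025769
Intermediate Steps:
B(T, H) = 2 (B(T, H) = -3 + 5 = 2)
l = 8 (l = 8*(-5 - 1*(-6)) = 8*(-5 + 6) = 8*1 = 8)
C(x) = -4 + 2*x (C(x) = (-4 + x) + x = -4 + 2*x)
Z = 7/8 (Z = (1/8)*7 = 7/8 ≈ 0.87500)
I = 9/8 (I = 2 - 1*7/8 = 2 - 7/8 = 9/8 ≈ 1.1250)
(968 + l*(I + C(3)))*1033 = (968 + 8*(9/8 + (-4 + 2*3)))*1033 = (968 + 8*(9/8 + (-4 + 6)))*1033 = (968 + 8*(9/8 + 2))*1033 = (968 + 8*(25/8))*1033 = (968 + 25)*1033 = 993*1033 = 1025769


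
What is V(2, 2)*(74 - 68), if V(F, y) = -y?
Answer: -12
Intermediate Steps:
V(2, 2)*(74 - 68) = (-1*2)*(74 - 68) = -2*6 = -12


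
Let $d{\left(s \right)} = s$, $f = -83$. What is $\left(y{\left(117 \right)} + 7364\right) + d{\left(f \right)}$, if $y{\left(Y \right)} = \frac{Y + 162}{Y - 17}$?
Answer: $\frac{728379}{100} \approx 7283.8$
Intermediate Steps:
$y{\left(Y \right)} = \frac{162 + Y}{-17 + Y}$
$\left(y{\left(117 \right)} + 7364\right) + d{\left(f \right)} = \left(\frac{162 + 117}{-17 + 117} + 7364\right) - 83 = \left(\frac{1}{100} \cdot 279 + 7364\right) - 83 = \left(\frac{279}{100} + 7364\right) - 83 = \frac{736679}{100} - 83 = \frac{728379}{100}$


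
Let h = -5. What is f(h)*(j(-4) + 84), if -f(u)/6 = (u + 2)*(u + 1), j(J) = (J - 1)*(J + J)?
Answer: -8928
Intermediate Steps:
j(J) = 2*J*(-1 + J) (j(J) = (-1 + J)*(2*J) = 2*J*(-1 + J))
f(u) = -6*(1 + u)*(2 + u) (f(u) = -6*(u + 2)*(u + 1) = -6*(2 + u)*(1 + u) = -6*(1 + u)*(2 + u))
f(h)*(j(-4) + 84) = (-12 - 18*(-5) - 6*(-5)²)*(2*(-4)*(-1 - 4) + 84) = (-12 + 90 - 6*25)*(2*(-4)*(-5) + 84) = (-12 + 90 - 150)*(40 + 84) = -72*124 = -8928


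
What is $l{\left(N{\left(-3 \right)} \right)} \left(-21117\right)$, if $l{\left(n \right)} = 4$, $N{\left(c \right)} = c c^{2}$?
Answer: $-84468$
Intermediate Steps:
$N{\left(c \right)} = c^{3}$
$l{\left(N{\left(-3 \right)} \right)} \left(-21117\right) = 4 \left(-21117\right) = -84468$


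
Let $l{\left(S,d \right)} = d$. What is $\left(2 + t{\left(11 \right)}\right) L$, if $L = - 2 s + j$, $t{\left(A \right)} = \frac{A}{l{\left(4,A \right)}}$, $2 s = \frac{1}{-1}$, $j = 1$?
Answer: $6$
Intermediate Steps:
$s = - \frac{1}{2}$ ($s = \frac{1}{2 \left(-1\right)} = \frac{1}{2} \left(-1\right) = - \frac{1}{2} \approx -0.5$)
$t{\left(A \right)} = 1$ ($t{\left(A \right)} = \frac{A}{A} = 1$)
$L = 2$ ($L = \left(-2\right) \left(- \frac{1}{2}\right) + 1 = 1 + 1 = 2$)
$\left(2 + t{\left(11 \right)}\right) L = \left(2 + 1\right) 2 = 3 \cdot 2 = 6$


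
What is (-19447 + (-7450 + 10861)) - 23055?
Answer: -39091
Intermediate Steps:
(-19447 + (-7450 + 10861)) - 23055 = (-19447 + 3411) - 23055 = -16036 - 23055 = -39091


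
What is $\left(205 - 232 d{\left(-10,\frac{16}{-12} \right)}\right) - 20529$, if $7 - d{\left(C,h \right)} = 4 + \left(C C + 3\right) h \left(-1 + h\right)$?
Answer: $\frac{479908}{9} \approx 53323.0$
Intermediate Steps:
$d{\left(C,h \right)} = 3 - h \left(-1 + h\right) \left(3 + C^{2}\right)$ ($d{\left(C,h \right)} = 7 - \left(4 + \left(C C + 3\right) h \left(-1 + h\right)\right) = 7 - \left(4 + \left(C^{2} + 3\right) h \left(-1 + h\right)\right) = 7 - \left(4 + \left(3 + C^{2}\right) h \left(-1 + h\right)\right) = 7 - \left(4 + h \left(-1 + h\right) \left(3 + C^{2}\right)\right) = 3 - h \left(-1 + h\right) \left(3 + C^{2}\right)$)
$\left(205 - 232 d{\left(-10,\frac{16}{-12} \right)}\right) - 20529 = \left(205 - 232 \left(3 - 3 \left(\frac{16}{-12}\right)^{2} + 3 \frac{16}{-12} + \frac{16}{-12} \left(-10\right)^{2} - \left(-10\right)^{2} \left(\frac{16}{-12}\right)^{2}\right)\right) - 20529 = \left(205 - 232 \left(3 - 3 \left(16 \left(- \frac{1}{12}\right)\right)^{2} + 3 \cdot 16 \left(- \frac{1}{12}\right) + 16 \left(- \frac{1}{12}\right) 100 - 100 \left(16 \left(- \frac{1}{12}\right)\right)^{2}\right)\right) - 20529 = \left(205 - 232 \left(3 - 3 \left(- \frac{4}{3}\right)^{2} + 3 \left(- \frac{4}{3}\right) - \frac{400}{3} - 100 \left(- \frac{4}{3}\right)^{2}\right)\right) - 20529 = \left(205 - 232 \left(3 - \frac{16}{3} - 4 - \frac{400}{3} - 100 \cdot \frac{16}{9}\right)\right) - 20529 = \left(205 - 232 \left(3 - \frac{16}{3} - 4 - \frac{400}{3} - \frac{1600}{9}\right)\right) - 20529 = \left(205 - - \frac{662824}{9}\right) - 20529 = \left(205 + \frac{662824}{9}\right) - 20529 = \frac{664669}{9} - 20529 = \frac{479908}{9}$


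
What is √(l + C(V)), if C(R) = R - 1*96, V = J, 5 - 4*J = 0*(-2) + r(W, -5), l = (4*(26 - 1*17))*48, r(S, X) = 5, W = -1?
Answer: 4*√102 ≈ 40.398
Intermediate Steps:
l = 1728 (l = (4*(26 - 17))*48 = (4*9)*48 = 36*48 = 1728)
J = 0 (J = 5/4 - (0*(-2) + 5)/4 = 5/4 - (0 + 5)/4 = 5/4 - ¼*5 = 5/4 - 5/4 = 0)
V = 0
C(R) = -96 + R (C(R) = R - 96 = -96 + R)
√(l + C(V)) = √(1728 + (-96 + 0)) = √(1728 - 96) = √1632 = 4*√102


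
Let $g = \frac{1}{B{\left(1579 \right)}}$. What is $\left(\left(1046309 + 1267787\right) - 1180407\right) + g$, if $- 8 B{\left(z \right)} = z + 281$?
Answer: $\frac{527165383}{465} \approx 1.1337 \cdot 10^{6}$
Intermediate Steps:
$B{\left(z \right)} = - \frac{281}{8} - \frac{z}{8}$ ($B{\left(z \right)} = - \frac{z + 281}{8} = - \frac{281 + z}{8} = - \frac{281}{8} - \frac{z}{8}$)
$g = - \frac{2}{465}$ ($g = \frac{1}{- \frac{281}{8} - \frac{1579}{8}} = \frac{1}{- \frac{465}{2}} = - \frac{2}{465} \approx -0.0043011$)
$\left(\left(1046309 + 1267787\right) - 1180407\right) + g = \left(\left(1046309 + 1267787\right) - 1180407\right) - \frac{2}{465} = \left(2314096 - 1180407\right) - \frac{2}{465} = 1133689 - \frac{2}{465} = \frac{527165383}{465}$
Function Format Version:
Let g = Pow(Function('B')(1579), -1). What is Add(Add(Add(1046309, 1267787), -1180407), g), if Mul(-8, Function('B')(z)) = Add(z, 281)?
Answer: Rational(527165383, 465) ≈ 1.1337e+6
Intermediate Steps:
Function('B')(z) = Add(Rational(-281, 8), Mul(Rational(-1, 8), z)) (Function('B')(z) = Mul(Rational(-1, 8), Add(z, 281)) = Mul(Rational(-1, 8), Add(281, z)) = Add(Rational(-281, 8), Mul(Rational(-1, 8), z)))
g = Rational(-2, 465) (g = Pow(Add(Rational(-281, 8), Mul(Rational(-1, 8), 1579)), -1) = Pow(Add(Rational(-281, 8), Rational(-1579, 8)), -1) = Pow(Rational(-465, 2), -1) = Rational(-2, 465) ≈ -0.0043011)
Add(Add(Add(1046309, 1267787), -1180407), g) = Add(Add(Add(1046309, 1267787), -1180407), Rational(-2, 465)) = Add(Add(2314096, -1180407), Rational(-2, 465)) = Add(1133689, Rational(-2, 465)) = Rational(527165383, 465)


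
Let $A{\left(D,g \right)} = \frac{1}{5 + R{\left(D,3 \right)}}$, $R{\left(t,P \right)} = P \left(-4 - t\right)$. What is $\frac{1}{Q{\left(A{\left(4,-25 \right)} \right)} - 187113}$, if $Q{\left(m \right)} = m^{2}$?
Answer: $- \frac{361}{67547792} \approx -5.3444 \cdot 10^{-6}$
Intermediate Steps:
$A{\left(D,g \right)} = \frac{1}{-7 - 3 D}$ ($A{\left(D,g \right)} = \frac{1}{5 - 3 \left(4 + D\right)} = \frac{1}{5 - \left(12 + 3 D\right)} = \frac{1}{-7 - 3 D}$)
$\frac{1}{Q{\left(A{\left(4,-25 \right)} \right)} - 187113} = \frac{1}{\left(- \frac{1}{7 + 3 \cdot 4}\right)^{2} - 187113} = \frac{1}{\left(- \frac{1}{7 + 12}\right)^{2} - 187113} = \frac{1}{\left(- \frac{1}{19}\right)^{2} - 187113} = \frac{1}{\frac{1}{361} - 187113} = \frac{1}{- \frac{67547792}{361}} = - \frac{361}{67547792}$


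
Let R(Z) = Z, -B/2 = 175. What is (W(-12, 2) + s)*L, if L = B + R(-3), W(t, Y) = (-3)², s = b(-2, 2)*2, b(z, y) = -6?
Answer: 1059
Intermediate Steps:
B = -350 (B = -2*175 = -350)
s = -12 (s = -6*2 = -12)
W(t, Y) = 9
L = -353 (L = -350 - 3 = -353)
(W(-12, 2) + s)*L = (9 - 12)*(-353) = -3*(-353) = 1059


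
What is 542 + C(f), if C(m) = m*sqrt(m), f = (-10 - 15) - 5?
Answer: 542 - 30*I*sqrt(30) ≈ 542.0 - 164.32*I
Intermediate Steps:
f = -30 (f = -25 - 5 = -30)
C(m) = m**(3/2)
542 + C(f) = 542 + (-30)**(3/2) = 542 - 30*I*sqrt(30)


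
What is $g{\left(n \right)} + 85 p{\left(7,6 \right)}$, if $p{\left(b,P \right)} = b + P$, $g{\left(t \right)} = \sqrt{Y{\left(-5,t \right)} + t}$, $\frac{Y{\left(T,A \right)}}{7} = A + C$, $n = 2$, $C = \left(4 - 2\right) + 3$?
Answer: $1105 + \sqrt{51} \approx 1112.1$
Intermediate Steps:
$C = 5$ ($C = 2 + 3 = 5$)
$Y{\left(T,A \right)} = 35 + 7 A$ ($Y{\left(T,A \right)} = 7 \left(A + 5\right) = 7 \left(5 + A\right) = 35 + 7 A$)
$g{\left(t \right)} = \sqrt{35 + 8 t}$ ($g{\left(t \right)} = \sqrt{\left(35 + 7 t\right) + t} = \sqrt{35 + 8 t}$)
$p{\left(b,P \right)} = P + b$
$g{\left(n \right)} + 85 p{\left(7,6 \right)} = \sqrt{35 + 8 \cdot 2} + 85 \left(6 + 7\right) = \sqrt{35 + 16} + 85 \cdot 13 = \sqrt{51} + 1105 = 1105 + \sqrt{51}$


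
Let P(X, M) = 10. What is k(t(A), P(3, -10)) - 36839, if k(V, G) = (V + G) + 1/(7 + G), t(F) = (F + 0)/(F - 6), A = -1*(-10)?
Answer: -1252099/34 ≈ -36826.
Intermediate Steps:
A = 10
t(F) = F/(-6 + F)
k(V, G) = G + V + 1/(7 + G) (k(V, G) = (G + V) + 1/(7 + G) = G + V + 1/(7 + G))
k(t(A), P(3, -10)) - 36839 = (1 + 10² + 7*10 + 7*(10/(-6 + 10)) + 10*(10/(-6 + 10)))/(7 + 10) - 36839 = (1 + 100 + 70 + 7*(10/4) + 10*(10/4))/17 - 36839 = (1 + 100 + 70 + 7*(10*(¼)) + 10*(10*(¼)))/17 - 36839 = (1 + 100 + 70 + 7*(5/2) + 10*(5/2))/17 - 36839 = (1 + 100 + 70 + 35/2 + 25)/17 - 36839 = (1/17)*(427/2) - 36839 = 427/34 - 36839 = -1252099/34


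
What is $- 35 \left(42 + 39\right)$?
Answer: $-2835$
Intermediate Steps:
$- 35 \left(42 + 39\right) = \left(-35\right) 81 = -2835$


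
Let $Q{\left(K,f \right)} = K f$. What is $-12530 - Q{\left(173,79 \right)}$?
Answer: $-26197$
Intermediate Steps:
$-12530 - Q{\left(173,79 \right)} = -12530 - 173 \cdot 79 = -12530 - 13667 = -26197$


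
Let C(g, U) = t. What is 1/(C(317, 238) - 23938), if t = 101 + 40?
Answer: -1/23797 ≈ -4.2022e-5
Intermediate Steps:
t = 141
C(g, U) = 141
1/(C(317, 238) - 23938) = 1/(141 - 23938) = 1/(-23797) = -1/23797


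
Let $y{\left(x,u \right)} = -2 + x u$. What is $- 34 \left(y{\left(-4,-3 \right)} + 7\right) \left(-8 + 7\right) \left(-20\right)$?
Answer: $-11560$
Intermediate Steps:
$y{\left(x,u \right)} = -2 + u x$
$- 34 \left(y{\left(-4,-3 \right)} + 7\right) \left(-8 + 7\right) \left(-20\right) = - 34 \left(\left(-2 - -12\right) + 7\right) \left(-8 + 7\right) \left(-20\right) = - 34 \left(\left(-2 + 12\right) + 7\right) \left(-1\right) \left(-20\right) = - 34 \left(10 + 7\right) \left(-1\right) \left(-20\right) = - 34 \cdot 17 \left(-1\right) \left(-20\right) = \left(-34\right) \left(-17\right) \left(-20\right) = 578 \left(-20\right) = -11560$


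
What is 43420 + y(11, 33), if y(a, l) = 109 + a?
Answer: 43540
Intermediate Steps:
43420 + y(11, 33) = 43420 + (109 + 11) = 43420 + 120 = 43540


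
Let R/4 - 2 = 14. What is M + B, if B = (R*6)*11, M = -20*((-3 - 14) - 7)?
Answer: 4704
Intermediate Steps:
R = 64 (R = 8 + 4*14 = 8 + 56 = 64)
M = 480 (M = -20*(-17 - 7) = -20*(-24) = 480)
B = 4224 (B = (64*6)*11 = 384*11 = 4224)
M + B = 480 + 4224 = 4704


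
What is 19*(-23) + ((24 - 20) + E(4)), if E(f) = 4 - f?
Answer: -433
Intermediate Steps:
19*(-23) + ((24 - 20) + E(4)) = 19*(-23) + ((24 - 20) + (4 - 1*4)) = -437 + (4 + (4 - 4)) = -437 + (4 + 0) = -437 + 4 = -433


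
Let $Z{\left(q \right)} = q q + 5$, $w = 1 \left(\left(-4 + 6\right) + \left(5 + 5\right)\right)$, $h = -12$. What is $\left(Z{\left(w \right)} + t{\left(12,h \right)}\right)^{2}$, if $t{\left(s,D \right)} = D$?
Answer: $18769$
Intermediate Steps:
$w = 12$ ($w = 1 \left(2 + 10\right) = 1 \cdot 12 = 12$)
$Z{\left(q \right)} = 5 + q^{2}$ ($Z{\left(q \right)} = q^{2} + 5 = 5 + q^{2}$)
$\left(Z{\left(w \right)} + t{\left(12,h \right)}\right)^{2} = \left(\left(5 + 12^{2}\right) - 12\right)^{2} = \left(\left(5 + 144\right) - 12\right)^{2} = \left(149 - 12\right)^{2} = 137^{2} = 18769$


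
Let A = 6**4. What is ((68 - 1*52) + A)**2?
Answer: 1721344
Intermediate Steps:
A = 1296
((68 - 1*52) + A)**2 = ((68 - 1*52) + 1296)**2 = ((68 - 52) + 1296)**2 = (16 + 1296)**2 = 1312**2 = 1721344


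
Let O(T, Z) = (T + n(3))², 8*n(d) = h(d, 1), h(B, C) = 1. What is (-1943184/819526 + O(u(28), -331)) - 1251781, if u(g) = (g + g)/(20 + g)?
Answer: -295449883686877/236023488 ≈ -1.2518e+6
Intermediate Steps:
n(d) = ⅛ (n(d) = (⅛)*1 = ⅛)
u(g) = 2*g/(20 + g) (u(g) = (2*g)/(20 + g) = 2*g/(20 + g))
O(T, Z) = (⅛ + T)² (O(T, Z) = (T + ⅛)² = (⅛ + T)²)
(-1943184/819526 + O(u(28), -331)) - 1251781 = (-1943184/819526 + (1 + 8*(2*28/(20 + 28)))²/64) - 1251781 = (-1943184*1/819526 + (1 + 8*(2*28/48))²/64) - 1251781 = (-971592/409763 + (1 + 8*(2*28*(1/48)))²/64) - 1251781 = (-971592/409763 + (1 + 8*(7/6))²/64) - 1251781 = (-971592/409763 + (1 + 28/3)²/64) - 1251781 = (-971592/409763 + (31/3)²/64) - 1251781 = (-971592/409763 + (1/64)*(961/9)) - 1251781 = (-971592/409763 + 961/576) - 1251781 = -165854749/236023488 - 1251781 = -295449883686877/236023488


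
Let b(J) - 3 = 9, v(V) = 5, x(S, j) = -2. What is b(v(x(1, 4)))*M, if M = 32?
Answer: 384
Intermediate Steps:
b(J) = 12 (b(J) = 3 + 9 = 12)
b(v(x(1, 4)))*M = 12*32 = 384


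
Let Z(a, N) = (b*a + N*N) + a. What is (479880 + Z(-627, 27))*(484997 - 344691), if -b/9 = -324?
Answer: -189181595100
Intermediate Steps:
b = 2916 (b = -9*(-324) = 2916)
Z(a, N) = N² + 2917*a (Z(a, N) = (2916*a + N*N) + a = (2916*a + N²) + a = (N² + 2916*a) + a = N² + 2917*a)
(479880 + Z(-627, 27))*(484997 - 344691) = (479880 + (27² + 2917*(-627)))*(484997 - 344691) = (479880 + (729 - 1828959))*140306 = (479880 - 1828230)*140306 = -1348350*140306 = -189181595100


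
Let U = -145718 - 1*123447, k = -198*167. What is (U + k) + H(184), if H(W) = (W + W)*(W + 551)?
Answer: -31751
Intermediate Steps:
H(W) = 2*W*(551 + W) (H(W) = (2*W)*(551 + W) = 2*W*(551 + W))
k = -33066
U = -269165 (U = -145718 - 123447 = -269165)
(U + k) + H(184) = (-269165 - 33066) + 2*184*(551 + 184) = -302231 + 2*184*735 = -302231 + 270480 = -31751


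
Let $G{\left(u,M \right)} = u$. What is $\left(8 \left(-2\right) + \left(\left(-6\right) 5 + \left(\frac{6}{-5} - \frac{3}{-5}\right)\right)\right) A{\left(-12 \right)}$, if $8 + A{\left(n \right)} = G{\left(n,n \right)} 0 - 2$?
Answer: $466$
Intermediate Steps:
$A{\left(n \right)} = -10$ ($A{\left(n \right)} = -8 + \left(n 0 - 2\right) = -8 + \left(0 - 2\right) = -8 - 2 = -10$)
$\left(8 \left(-2\right) + \left(\left(-6\right) 5 + \left(\frac{6}{-5} - \frac{3}{-5}\right)\right)\right) A{\left(-12 \right)} = \left(8 \left(-2\right) + \left(\left(-6\right) 5 + \left(\frac{6}{-5} - \frac{3}{-5}\right)\right)\right) \left(-10\right) = \left(-16 + \left(-30 + \left(6 \left(- \frac{1}{5}\right) - - \frac{3}{5}\right)\right)\right) \left(-10\right) = \left(-16 + \left(-30 + \left(- \frac{6}{5} + \frac{3}{5}\right)\right)\right) \left(-10\right) = \left(-16 - \frac{153}{5}\right) \left(-10\right) = \left(- \frac{233}{5}\right) \left(-10\right) = 466$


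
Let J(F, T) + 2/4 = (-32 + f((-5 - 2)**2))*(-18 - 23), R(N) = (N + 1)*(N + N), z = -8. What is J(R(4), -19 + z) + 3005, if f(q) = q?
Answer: 4615/2 ≈ 2307.5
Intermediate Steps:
R(N) = 2*N*(1 + N) (R(N) = (1 + N)*(2*N) = 2*N*(1 + N))
J(F, T) = -1395/2 (J(F, T) = -1/2 + (-32 + (-5 - 2)**2)*(-18 - 23) = -1/2 + (-32 + (-7)**2)*(-41) = -1/2 + (-32 + 49)*(-41) = -1/2 + 17*(-41) = -1/2 - 697 = -1395/2)
J(R(4), -19 + z) + 3005 = -1395/2 + 3005 = 4615/2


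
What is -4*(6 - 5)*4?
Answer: -16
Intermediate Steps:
-4*(6 - 5)*4 = -4*4 = -16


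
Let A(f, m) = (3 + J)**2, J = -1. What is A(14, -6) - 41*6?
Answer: -242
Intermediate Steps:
A(f, m) = 4 (A(f, m) = (3 - 1)**2 = 2**2 = 4)
A(14, -6) - 41*6 = 4 - 41*6 = 4 - 246 = -242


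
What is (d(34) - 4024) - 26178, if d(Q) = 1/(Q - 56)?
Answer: -664445/22 ≈ -30202.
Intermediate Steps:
d(Q) = 1/(-56 + Q)
(d(34) - 4024) - 26178 = (1/(-56 + 34) - 4024) - 26178 = (1/(-22) - 4024) - 26178 = (-1/22 - 4024) - 26178 = -88529/22 - 26178 = -664445/22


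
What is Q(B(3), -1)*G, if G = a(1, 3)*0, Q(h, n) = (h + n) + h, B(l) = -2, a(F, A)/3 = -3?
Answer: 0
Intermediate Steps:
a(F, A) = -9 (a(F, A) = 3*(-3) = -9)
Q(h, n) = n + 2*h
G = 0 (G = -9*0 = 0)
Q(B(3), -1)*G = (-1 + 2*(-2))*0 = (-1 - 4)*0 = -5*0 = 0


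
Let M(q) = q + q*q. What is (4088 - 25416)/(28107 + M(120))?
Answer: -21328/42627 ≈ -0.50034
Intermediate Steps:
M(q) = q + q²
(4088 - 25416)/(28107 + M(120)) = (4088 - 25416)/(28107 + 120*(1 + 120)) = -21328/(28107 + 120*121) = -21328/(28107 + 14520) = -21328/42627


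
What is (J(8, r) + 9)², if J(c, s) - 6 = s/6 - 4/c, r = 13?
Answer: 2500/9 ≈ 277.78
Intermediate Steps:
J(c, s) = 6 - 4/c + s/6 (J(c, s) = 6 + (s/6 - 4/c) = 6 + (-4/c + s/6) = 6 - 4/c + s/6)
(J(8, r) + 9)² = ((6 - 4/8 + (⅙)*13) + 9)² = ((6 - 4*⅛ + 13/6) + 9)² = ((6 - ½ + 13/6) + 9)² = (23/3 + 9)² = (50/3)² = 2500/9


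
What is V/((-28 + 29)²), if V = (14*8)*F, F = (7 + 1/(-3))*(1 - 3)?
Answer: -4480/3 ≈ -1493.3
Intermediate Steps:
F = -40/3 (F = (7 + 1*(-⅓))*(-2) = (7 - ⅓)*(-2) = (20/3)*(-2) = -40/3 ≈ -13.333)
V = -4480/3 (V = (14*8)*(-40/3) = 112*(-40/3) = -4480/3 ≈ -1493.3)
V/((-28 + 29)²) = -4480/(3*(-28 + 29)²) = -4480/(3*(1²)) = -4480/3/1 = -4480/3*1 = -4480/3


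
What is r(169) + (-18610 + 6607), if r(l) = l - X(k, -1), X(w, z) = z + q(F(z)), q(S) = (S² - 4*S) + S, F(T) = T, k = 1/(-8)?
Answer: -11837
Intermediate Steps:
k = -⅛ ≈ -0.12500
q(S) = S² - 3*S
X(w, z) = z + z*(-3 + z)
r(l) = -3 + l (r(l) = l - (-1)*(-2 - 1) = l - (-1)*(-3) = l - 1*3 = l - 3 = -3 + l)
r(169) + (-18610 + 6607) = (-3 + 169) + (-18610 + 6607) = 166 - 12003 = -11837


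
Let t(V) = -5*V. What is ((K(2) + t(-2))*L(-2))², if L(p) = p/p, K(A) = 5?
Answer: 225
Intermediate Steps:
L(p) = 1
((K(2) + t(-2))*L(-2))² = ((5 - 5*(-2))*1)² = ((5 + 10)*1)² = (15*1)² = 15² = 225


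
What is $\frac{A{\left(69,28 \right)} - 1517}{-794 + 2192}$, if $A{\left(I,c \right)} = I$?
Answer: $- \frac{724}{699} \approx -1.0358$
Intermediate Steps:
$\frac{A{\left(69,28 \right)} - 1517}{-794 + 2192} = \frac{69 - 1517}{-794 + 2192} = \frac{69 - 1517}{1398} = \left(-1448\right) \frac{1}{1398} = - \frac{724}{699}$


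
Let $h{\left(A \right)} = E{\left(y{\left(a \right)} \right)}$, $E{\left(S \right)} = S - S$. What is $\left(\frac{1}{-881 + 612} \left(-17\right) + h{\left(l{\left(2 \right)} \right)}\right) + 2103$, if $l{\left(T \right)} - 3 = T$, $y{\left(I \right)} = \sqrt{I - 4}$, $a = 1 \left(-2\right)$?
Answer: $\frac{565724}{269} \approx 2103.1$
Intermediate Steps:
$a = -2$
$y{\left(I \right)} = \sqrt{-4 + I}$
$l{\left(T \right)} = 3 + T$
$E{\left(S \right)} = 0$
$h{\left(A \right)} = 0$
$\left(\frac{1}{-881 + 612} \left(-17\right) + h{\left(l{\left(2 \right)} \right)}\right) + 2103 = \left(\frac{1}{-881 + 612} \left(-17\right) + 0\right) + 2103 = \left(\frac{1}{-269} \left(-17\right) + 0\right) + 2103 = \left(\left(- \frac{1}{269}\right) \left(-17\right) + 0\right) + 2103 = \left(\frac{17}{269} + 0\right) + 2103 = \frac{17}{269} + 2103 = \frac{565724}{269}$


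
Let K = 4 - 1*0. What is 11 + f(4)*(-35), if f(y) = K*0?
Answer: 11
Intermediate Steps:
K = 4 (K = 4 + 0 = 4)
f(y) = 0 (f(y) = 4*0 = 0)
11 + f(4)*(-35) = 11 + 0*(-35) = 11 + 0 = 11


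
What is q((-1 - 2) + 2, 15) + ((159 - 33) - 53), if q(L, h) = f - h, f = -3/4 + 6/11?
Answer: 2543/44 ≈ 57.795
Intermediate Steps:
f = -9/44 (f = -3*1/4 + 6*(1/11) = -3/4 + 6/11 = -9/44 ≈ -0.20455)
q(L, h) = -9/44 - h
q((-1 - 2) + 2, 15) + ((159 - 33) - 53) = (-9/44 - 1*15) + ((159 - 33) - 53) = (-9/44 - 15) + (126 - 53) = -669/44 + 73 = 2543/44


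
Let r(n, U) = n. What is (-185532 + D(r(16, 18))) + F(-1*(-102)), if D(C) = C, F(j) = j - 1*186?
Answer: -185600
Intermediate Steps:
F(j) = -186 + j (F(j) = j - 186 = -186 + j)
(-185532 + D(r(16, 18))) + F(-1*(-102)) = (-185532 + 16) + (-186 - 1*(-102)) = -185516 + (-186 + 102) = -185516 - 84 = -185600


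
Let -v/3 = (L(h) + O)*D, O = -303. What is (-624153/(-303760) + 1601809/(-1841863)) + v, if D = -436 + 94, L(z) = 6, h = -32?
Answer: -170486513312828161/559484304880 ≈ -3.0472e+5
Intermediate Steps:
D = -342
v = -304722 (v = -3*(6 - 303)*(-342) = -(-891)*(-342) = -3*101574 = -304722)
(-624153/(-303760) + 1601809/(-1841863)) + v = (-624153/(-303760) + 1601809/(-1841863)) - 304722 = (-624153*(-1/303760) + 1601809*(-1/1841863)) - 304722 = (624153/303760 - 1601809/1841863) - 304722 = 663038815199/559484304880 - 304722 = -170486513312828161/559484304880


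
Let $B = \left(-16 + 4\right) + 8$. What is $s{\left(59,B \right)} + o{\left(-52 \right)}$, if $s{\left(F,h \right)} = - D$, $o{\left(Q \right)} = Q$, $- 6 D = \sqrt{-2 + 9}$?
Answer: $-52 + \frac{\sqrt{7}}{6} \approx -51.559$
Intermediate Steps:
$D = - \frac{\sqrt{7}}{6}$ ($D = - \frac{\sqrt{-2 + 9}}{6} = - \frac{\sqrt{7}}{6} \approx -0.44096$)
$B = -4$ ($B = -12 + 8 = -4$)
$s{\left(F,h \right)} = \frac{\sqrt{7}}{6}$ ($s{\left(F,h \right)} = - \frac{\left(-1\right) \sqrt{7}}{6} = \frac{\sqrt{7}}{6}$)
$s{\left(59,B \right)} + o{\left(-52 \right)} = \frac{\sqrt{7}}{6} - 52 = -52 + \frac{\sqrt{7}}{6}$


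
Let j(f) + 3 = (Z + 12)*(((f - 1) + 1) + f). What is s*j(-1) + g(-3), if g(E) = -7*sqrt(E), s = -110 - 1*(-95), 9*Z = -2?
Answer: 1195/3 - 7*I*sqrt(3) ≈ 398.33 - 12.124*I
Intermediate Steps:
Z = -2/9 (Z = (1/9)*(-2) = -2/9 ≈ -0.22222)
s = -15 (s = -110 + 95 = -15)
j(f) = -3 + 212*f/9 (j(f) = -3 + (-2/9 + 12)*(((f - 1) + 1) + f) = -3 + 106*(((-1 + f) + 1) + f)/9 = -3 + 106*(f + f)/9 = -3 + 106*(2*f)/9 = -3 + 212*f/9)
s*j(-1) + g(-3) = -15*(-3 + (212/9)*(-1)) - 7*I*sqrt(3) = -15*(-3 - 212/9) - 7*I*sqrt(3) = -15*(-239/9) - 7*I*sqrt(3) = 1195/3 - 7*I*sqrt(3)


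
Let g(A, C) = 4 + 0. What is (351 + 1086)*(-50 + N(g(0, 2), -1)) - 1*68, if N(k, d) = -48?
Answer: -140894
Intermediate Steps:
g(A, C) = 4
(351 + 1086)*(-50 + N(g(0, 2), -1)) - 1*68 = (351 + 1086)*(-50 - 48) - 1*68 = 1437*(-98) - 68 = -140826 - 68 = -140894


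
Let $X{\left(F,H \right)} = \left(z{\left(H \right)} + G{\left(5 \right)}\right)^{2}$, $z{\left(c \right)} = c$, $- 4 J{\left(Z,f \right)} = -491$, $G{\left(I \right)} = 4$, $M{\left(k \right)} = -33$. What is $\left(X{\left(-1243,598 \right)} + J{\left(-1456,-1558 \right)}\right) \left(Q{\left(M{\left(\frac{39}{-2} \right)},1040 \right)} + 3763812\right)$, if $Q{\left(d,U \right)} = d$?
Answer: $\frac{5457882274353}{4} \approx 1.3645 \cdot 10^{12}$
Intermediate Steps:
$J{\left(Z,f \right)} = \frac{491}{4}$ ($J{\left(Z,f \right)} = \left(- \frac{1}{4}\right) \left(-491\right) = \frac{491}{4}$)
$X{\left(F,H \right)} = \left(4 + H\right)^{2}$ ($X{\left(F,H \right)} = \left(H + 4\right)^{2} = \left(4 + H\right)^{2}$)
$\left(X{\left(-1243,598 \right)} + J{\left(-1456,-1558 \right)}\right) \left(Q{\left(M{\left(\frac{39}{-2} \right)},1040 \right)} + 3763812\right) = \left(\left(4 + 598\right)^{2} + \frac{491}{4}\right) \left(-33 + 3763812\right) = \left(602^{2} + \frac{491}{4}\right) 3763779 = \left(362404 + \frac{491}{4}\right) 3763779 = \frac{1450107}{4} \cdot 3763779 = \frac{5457882274353}{4}$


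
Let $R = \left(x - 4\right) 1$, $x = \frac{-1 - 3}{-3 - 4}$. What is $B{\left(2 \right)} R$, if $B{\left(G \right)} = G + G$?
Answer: $- \frac{96}{7} \approx -13.714$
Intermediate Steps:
$B{\left(G \right)} = 2 G$
$x = \frac{4}{7}$ ($x = - \frac{4}{-7} = \left(-4\right) \left(- \frac{1}{7}\right) = \frac{4}{7} \approx 0.57143$)
$R = - \frac{24}{7}$ ($R = \left(\frac{4}{7} - 4\right) 1 = \left(- \frac{24}{7}\right) 1 = - \frac{24}{7} \approx -3.4286$)
$B{\left(2 \right)} R = 2 \cdot 2 \left(- \frac{24}{7}\right) = 4 \left(- \frac{24}{7}\right) = - \frac{96}{7}$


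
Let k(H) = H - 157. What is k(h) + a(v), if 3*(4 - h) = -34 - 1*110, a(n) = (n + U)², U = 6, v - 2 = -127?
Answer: 14056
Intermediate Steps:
v = -125 (v = 2 - 127 = -125)
a(n) = (6 + n)² (a(n) = (n + 6)² = (6 + n)²)
h = 52 (h = 4 - (-34 - 1*110)/3 = 4 - (-34 - 110)/3 = 4 - ⅓*(-144) = 4 + 48 = 52)
k(H) = -157 + H
k(h) + a(v) = (-157 + 52) + (6 - 125)² = -105 + (-119)² = -105 + 14161 = 14056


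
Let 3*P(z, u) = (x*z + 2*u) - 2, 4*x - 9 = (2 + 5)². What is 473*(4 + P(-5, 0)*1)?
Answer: -59125/6 ≈ -9854.2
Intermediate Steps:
x = 29/2 (x = 9/4 + (2 + 5)²/4 = 9/4 + (¼)*7² = 9/4 + (¼)*49 = 9/4 + 49/4 = 29/2 ≈ 14.500)
P(z, u) = -⅔ + 2*u/3 + 29*z/6 (P(z, u) = ((29*z/2 + 2*u) - 2)/3 = ((2*u + 29*z/2) - 2)/3 = (-2 + 2*u + 29*z/2)/3 = -⅔ + 2*u/3 + 29*z/6)
473*(4 + P(-5, 0)*1) = 473*(4 + (-⅔ + (⅔)*0 + (29/6)*(-5))*1) = 473*(4 + (-⅔ + 0 - 145/6)*1) = 473*(4 - 149/6*1) = 473*(4 - 149/6) = 473*(-125/6) = -59125/6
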